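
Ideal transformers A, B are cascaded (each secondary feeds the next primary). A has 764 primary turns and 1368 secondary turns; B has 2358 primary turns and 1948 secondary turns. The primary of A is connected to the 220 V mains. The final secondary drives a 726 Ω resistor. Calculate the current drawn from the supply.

I_supply ≈ 0.663 A

Secondary of A: V = 220.00 × 1368/764 = 393.93 V.
Secondary of B: V = 393.93 × 1948/2358 = 325.43 V.
I_load = 325.43/726 = 0.44825 A, so P_out = 325.43 × 0.44825 = 145.88 W.
All ideal ⇒ P_in = P_out, so I_supply = 145.88/220 = 0.663 A.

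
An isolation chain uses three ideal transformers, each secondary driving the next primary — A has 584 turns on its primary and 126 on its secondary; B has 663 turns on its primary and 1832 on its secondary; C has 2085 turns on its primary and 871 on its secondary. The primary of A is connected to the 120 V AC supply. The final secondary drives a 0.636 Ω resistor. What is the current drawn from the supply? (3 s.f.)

I_supply ≈ 11.7 A

After A: V = 120.00 × 126/584 = 25.890 V.
After B: V = 25.890 × 1832/663 = 71.540 V.
After C: V = 71.540 × 871/2085 = 29.886 V.
I_load = 29.886/0.636 = 46.990 A, so P_out = 29.886 × 46.990 = 1404.3 W.
All ideal ⇒ P_in = P_out, so I_supply = 1404.3/120 = 11.7 A.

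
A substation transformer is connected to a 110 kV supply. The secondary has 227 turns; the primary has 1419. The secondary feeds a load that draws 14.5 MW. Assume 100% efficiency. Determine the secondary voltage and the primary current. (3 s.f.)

V_s = V_p × N_s/N_p = 110000 × 227/1419 = 17597 V.
I_s = P/V_s = 1.45×10^7/17597 = 824.01 A.
I_p = I_s × N_s/N_p = 824.01 × 227/1419 = 132 A.

V_s ≈ 17600 V, I_p ≈ 132 A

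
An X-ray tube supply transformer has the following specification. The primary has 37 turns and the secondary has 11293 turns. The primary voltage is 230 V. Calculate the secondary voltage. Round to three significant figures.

V_s/V_p = N_s/N_p, so V_s = 230 × 11293/37 = 70200 V.

V_s ≈ 70200 V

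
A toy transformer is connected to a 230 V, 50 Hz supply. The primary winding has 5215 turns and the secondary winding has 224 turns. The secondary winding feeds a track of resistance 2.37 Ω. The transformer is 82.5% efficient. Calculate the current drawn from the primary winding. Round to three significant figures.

I_p ≈ 0.217 A

V_s = 230 × 224/5215 = 9.8792 V.
I_s = V_s/R = 9.8792/2.37 = 4.1684 A.
P_out = V_s I_s = 9.8792 × 4.1684 = 41.181 W.
P_in = P_out/η = 41.181/0.825 = 49.916 W.
I_p = P_in/V_p = 49.916/230 = 0.217 A.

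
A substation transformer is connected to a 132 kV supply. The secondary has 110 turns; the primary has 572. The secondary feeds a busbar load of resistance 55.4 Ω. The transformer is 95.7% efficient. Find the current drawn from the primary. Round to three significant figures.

I_p ≈ 92.1 A

V_s = 132000 × 110/572 = 25385 V.
I_s = V_s/R = 25385/55.4 = 458.21 A.
P_out = V_s I_s = 25385 × 458.21 = 1.1631×10^7 W.
P_in = P_out/η = 1.1631×10^7/0.957 = 1.2154×10^7 W.
I_p = P_in/V_p = 1.2154×10^7/132000 = 92.1 A.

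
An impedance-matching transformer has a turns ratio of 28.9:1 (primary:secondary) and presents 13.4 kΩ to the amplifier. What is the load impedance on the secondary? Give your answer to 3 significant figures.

Z_s ≈ 16.0 Ω

Z_s = Z_p/(N_p/N_s)² = 13400/28.9² = 16.0 Ω.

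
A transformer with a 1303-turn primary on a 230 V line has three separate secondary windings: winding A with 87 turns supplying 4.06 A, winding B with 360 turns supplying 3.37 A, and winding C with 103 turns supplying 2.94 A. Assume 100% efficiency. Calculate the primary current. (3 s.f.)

V_A = 230 × 87/1303 = 15.357 V; V_B = 230 × 360/1303 = 63.546 V; V_C = 230 × 103/1303 = 18.181 V.
P_out = V_A I_A + V_B I_B + V_C I_C = 15.357×4.06 + 63.546×3.37 + 18.181×2.94 = 62.349 + 214.15 + 53.452 = 329.95 W.
Ideal ⇒ P_in = P_out, so I_p = P_out/V_p = 329.95/230 = 1.43 A.

I_p ≈ 1.43 A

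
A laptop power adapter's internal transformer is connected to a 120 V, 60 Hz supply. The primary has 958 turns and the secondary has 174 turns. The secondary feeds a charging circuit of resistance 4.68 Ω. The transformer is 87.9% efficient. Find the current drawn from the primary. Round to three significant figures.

I_p ≈ 0.962 A

V_s = 120 × 174/958 = 21.795 V.
I_s = V_s/R = 21.795/4.68 = 4.6571 A.
P_out = V_s I_s = 21.795 × 4.6571 = 101.50 W.
P_in = P_out/η = 101.50/0.879 = 115.48 W.
I_p = P_in/V_p = 115.48/120 = 0.962 A.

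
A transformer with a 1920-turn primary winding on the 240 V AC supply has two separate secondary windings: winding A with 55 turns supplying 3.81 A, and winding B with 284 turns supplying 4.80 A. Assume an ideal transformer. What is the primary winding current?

I_p ≈ 0.819 A

V_A = 240 × 55/1920 = 6.8750 V; V_B = 240 × 284/1920 = 35.500 V.
P_out = V_A I_A + V_B I_B = 6.8750×3.81 + 35.500×4.80 = 26.194 + 170.40 = 196.59 W.
Ideal ⇒ P_in = P_out, so I_p = P_out/V_p = 196.59/240 = 0.819 A.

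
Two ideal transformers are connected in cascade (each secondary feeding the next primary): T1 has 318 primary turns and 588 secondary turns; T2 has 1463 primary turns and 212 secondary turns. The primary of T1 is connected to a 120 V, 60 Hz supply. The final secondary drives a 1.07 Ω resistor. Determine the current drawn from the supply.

Secondary of T1: V = 120.00 × 588/318 = 221.89 V.
Secondary of T2: V = 221.89 × 212/1463 = 32.153 V.
I_load = 32.153/1.07 = 30.050 A, so P_out = 32.153 × 30.050 = 966.19 W.
All ideal ⇒ P_in = P_out, so I_supply = 966.19/120 = 8.05 A.

I_supply ≈ 8.05 A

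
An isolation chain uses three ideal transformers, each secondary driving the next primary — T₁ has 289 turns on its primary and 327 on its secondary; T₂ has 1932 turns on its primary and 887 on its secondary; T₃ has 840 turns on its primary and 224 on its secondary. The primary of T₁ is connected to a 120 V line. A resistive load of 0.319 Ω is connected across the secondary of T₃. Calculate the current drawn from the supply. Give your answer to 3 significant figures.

I_supply ≈ 7.22 A

Secondary of T₁: V = 120.00 × 327/289 = 135.78 V.
Secondary of T₂: V = 135.78 × 887/1932 = 62.337 V.
Secondary of T₃: V = 62.337 × 224/840 = 16.623 V.
I_load = 16.623/0.319 = 52.111 A, so P_out = 16.623 × 52.111 = 866.25 W.
All ideal ⇒ P_in = P_out, so I_supply = 866.25/120 = 7.22 A.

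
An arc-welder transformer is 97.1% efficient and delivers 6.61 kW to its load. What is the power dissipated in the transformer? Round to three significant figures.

P_loss ≈ 197 W

P_in = P_out/η = 6610/0.971 = 6807.42 W.
P_loss = P_in − P_out = 6807.42 − 6610 = 197 W.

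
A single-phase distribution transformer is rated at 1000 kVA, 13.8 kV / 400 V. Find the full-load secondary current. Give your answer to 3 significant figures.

I_s ≈ 2500 A

I_s = S/V_s = 1000000/400 = 2500 A.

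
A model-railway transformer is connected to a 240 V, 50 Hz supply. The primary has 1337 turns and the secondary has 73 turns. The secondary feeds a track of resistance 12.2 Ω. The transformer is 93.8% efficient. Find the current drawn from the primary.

V_s = 240 × 73/1337 = 13.104 V.
I_s = V_s/R = 13.104/12.2 = 1.0741 A.
P_out = V_s I_s = 13.104 × 1.0741 = 14.075 W.
P_in = P_out/η = 14.075/0.938 = 15.005 W.
I_p = P_in/V_p = 15.005/240 = 0.0625 A.

I_p ≈ 0.0625 A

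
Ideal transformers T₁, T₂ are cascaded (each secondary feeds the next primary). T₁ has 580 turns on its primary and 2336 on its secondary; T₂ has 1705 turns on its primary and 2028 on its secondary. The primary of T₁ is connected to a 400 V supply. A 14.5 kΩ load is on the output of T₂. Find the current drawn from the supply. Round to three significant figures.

Secondary of T₁: V = 400.00 × 2336/580 = 1611.0 V.
Secondary of T₂: V = 1611.0 × 2028/1705 = 1916.2 V.
I_load = 1916.2/14500 = 0.13215 A, so P_out = 1916.2 × 0.13215 = 253.24 W.
All ideal ⇒ P_in = P_out, so I_supply = 253.24/400 = 0.633 A.

I_supply ≈ 0.633 A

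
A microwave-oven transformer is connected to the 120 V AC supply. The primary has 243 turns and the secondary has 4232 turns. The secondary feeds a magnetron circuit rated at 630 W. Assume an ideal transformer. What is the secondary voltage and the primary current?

V_s = V_p × N_s/N_p = 120 × 4232/243 = 2089.9 V.
I_s = P/V_s = 630/2089.9 = 0.30145 A.
I_p = I_s × N_s/N_p = 0.30145 × 4232/243 = 5.25 A.

V_s ≈ 2090 V, I_p ≈ 5.25 A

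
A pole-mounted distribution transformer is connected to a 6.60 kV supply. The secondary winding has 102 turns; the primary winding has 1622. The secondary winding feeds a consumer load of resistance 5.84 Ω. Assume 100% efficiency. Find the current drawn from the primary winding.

I_p ≈ 4.47 A

V_s = V_p × N_s/N_p = 6600 × 102/1622 = 415.04 V.
I_s = V_s/R = 415.04/5.84 = 71.069 A.
For an ideal transformer I_p N_p = I_s N_s, so I_p = 71.069 × 102/1622 = 4.47 A.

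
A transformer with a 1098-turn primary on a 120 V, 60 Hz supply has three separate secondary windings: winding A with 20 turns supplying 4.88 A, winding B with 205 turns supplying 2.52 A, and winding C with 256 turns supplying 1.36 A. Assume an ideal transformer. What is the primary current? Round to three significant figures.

I_p ≈ 0.876 A

V_A = 120 × 20/1098 = 2.1858 V; V_B = 120 × 205/1098 = 22.404 V; V_C = 120 × 256/1098 = 27.978 V.
P_out = V_A I_A + V_B I_B + V_C I_C = 2.1858×4.88 + 22.404×2.52 + 27.978×1.36 = 10.667 + 56.459 + 38.050 = 105.18 W.
Ideal ⇒ P_in = P_out, so I_p = P_out/V_p = 105.18/120 = 0.876 A.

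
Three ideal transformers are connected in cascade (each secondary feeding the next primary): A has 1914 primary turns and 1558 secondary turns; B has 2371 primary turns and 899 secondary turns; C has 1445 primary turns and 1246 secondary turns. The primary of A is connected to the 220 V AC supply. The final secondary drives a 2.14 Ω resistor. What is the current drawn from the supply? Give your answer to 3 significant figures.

I_supply ≈ 7.28 A

After A: V = 220.00 × 1558/1914 = 179.08 V.
After B: V = 179.08 × 899/2371 = 67.901 V.
After C: V = 67.901 × 1246/1445 = 58.550 V.
I_load = 58.550/2.14 = 27.360 A, so P_out = 58.550 × 27.360 = 1601.9 W.
All ideal ⇒ P_in = P_out, so I_supply = 1601.9/220 = 7.28 A.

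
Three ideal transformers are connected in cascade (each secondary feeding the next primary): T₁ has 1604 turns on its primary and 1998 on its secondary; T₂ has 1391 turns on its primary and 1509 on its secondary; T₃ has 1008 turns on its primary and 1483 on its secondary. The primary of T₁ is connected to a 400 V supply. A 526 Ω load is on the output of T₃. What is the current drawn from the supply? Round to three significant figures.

I_supply ≈ 3.01 A

After T₁: V = 400.00 × 1998/1604 = 498.25 V.
After T₂: V = 498.25 × 1509/1391 = 540.52 V.
After T₃: V = 540.52 × 1483/1008 = 795.23 V.
I_load = 795.23/526 = 1.5118 A, so P_out = 795.23 × 1.5118 = 1202.3 W.
All ideal ⇒ P_in = P_out, so I_supply = 1202.3/400 = 3.01 A.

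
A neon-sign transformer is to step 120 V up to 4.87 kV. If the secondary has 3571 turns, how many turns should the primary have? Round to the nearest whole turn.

N_p = 88 turns

N_p/N_s = V_p/V_s, so N_p = 3571 × 120/4870 = 88.0 ≈ 88 turns.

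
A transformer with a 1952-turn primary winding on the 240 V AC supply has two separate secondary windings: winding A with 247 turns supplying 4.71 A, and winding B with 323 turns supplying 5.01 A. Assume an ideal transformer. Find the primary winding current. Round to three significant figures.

V_A = 240 × 247/1952 = 30.369 V; V_B = 240 × 323/1952 = 39.713 V.
P_out = V_A I_A + V_B I_B = 30.369×4.71 + 39.713×5.01 = 143.04 + 198.96 = 342.00 W.
Ideal ⇒ P_in = P_out, so I_p = P_out/V_p = 342.00/240 = 1.43 A.

I_p ≈ 1.43 A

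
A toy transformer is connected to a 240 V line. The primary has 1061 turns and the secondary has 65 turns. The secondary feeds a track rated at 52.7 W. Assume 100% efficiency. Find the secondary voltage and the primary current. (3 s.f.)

V_s = V_p × N_s/N_p = 240 × 65/1061 = 14.703 V.
I_s = P/V_s = 52.7/14.703 = 3.5843 A.
I_p = I_s × N_s/N_p = 3.5843 × 65/1061 = 0.220 A.

V_s ≈ 14.7 V, I_p ≈ 0.220 A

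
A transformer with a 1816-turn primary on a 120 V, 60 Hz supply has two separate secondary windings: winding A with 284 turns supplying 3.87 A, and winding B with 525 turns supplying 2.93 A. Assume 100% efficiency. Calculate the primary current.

V_A = 120 × 284/1816 = 18.767 V; V_B = 120 × 525/1816 = 34.692 V.
P_out = V_A I_A + V_B I_B = 18.767×3.87 + 34.692×2.93 = 72.626 + 101.65 = 174.27 W.
Ideal ⇒ P_in = P_out, so I_p = P_out/V_p = 174.27/120 = 1.45 A.

I_p ≈ 1.45 A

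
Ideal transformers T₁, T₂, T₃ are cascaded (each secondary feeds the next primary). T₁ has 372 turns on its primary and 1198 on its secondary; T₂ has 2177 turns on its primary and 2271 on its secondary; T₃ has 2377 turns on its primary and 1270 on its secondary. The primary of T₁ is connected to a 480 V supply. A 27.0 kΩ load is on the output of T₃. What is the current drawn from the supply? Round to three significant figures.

Secondary of T₁: V = 480.00 × 1198/372 = 1545.8 V.
Secondary of T₂: V = 1545.8 × 2271/2177 = 1612.6 V.
Secondary of T₃: V = 1612.6 × 1270/2377 = 861.57 V.
I_load = 861.57/27000 = 0.031910 A, so P_out = 861.57 × 0.031910 = 27.492 W.
All ideal ⇒ P_in = P_out, so I_supply = 27.492/480 = 0.0573 A.

I_supply ≈ 0.0573 A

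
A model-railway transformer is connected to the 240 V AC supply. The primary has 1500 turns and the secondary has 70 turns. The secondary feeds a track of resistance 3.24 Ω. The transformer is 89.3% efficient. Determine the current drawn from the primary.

I_p ≈ 0.181 A

V_s = 240 × 70/1500 = 11.200 V.
I_s = V_s/R = 11.200/3.24 = 3.4568 A.
P_out = V_s I_s = 11.200 × 3.4568 = 38.716 W.
P_in = P_out/η = 38.716/0.893 = 43.355 W.
I_p = P_in/V_p = 43.355/240 = 0.181 A.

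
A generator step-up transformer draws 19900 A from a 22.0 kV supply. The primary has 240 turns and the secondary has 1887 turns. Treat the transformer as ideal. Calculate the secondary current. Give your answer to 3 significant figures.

I_s/I_p = N_p/N_s, so I_s = 19900 × 240/1887 = 2530 A.

I_s ≈ 2530 A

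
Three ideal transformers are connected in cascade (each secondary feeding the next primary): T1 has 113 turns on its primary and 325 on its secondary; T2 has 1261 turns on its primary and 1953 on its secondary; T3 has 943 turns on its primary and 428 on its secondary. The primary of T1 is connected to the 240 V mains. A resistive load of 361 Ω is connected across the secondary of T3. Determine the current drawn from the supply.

After T1: V = 240.00 × 325/113 = 690.27 V.
After T2: V = 690.27 × 1953/1261 = 1069.1 V.
After T3: V = 1069.1 × 428/943 = 485.22 V.
I_load = 485.22/361 = 1.3441 A, so P_out = 485.22 × 1.3441 = 652.17 W.
All ideal ⇒ P_in = P_out, so I_supply = 652.17/240 = 2.72 A.

I_supply ≈ 2.72 A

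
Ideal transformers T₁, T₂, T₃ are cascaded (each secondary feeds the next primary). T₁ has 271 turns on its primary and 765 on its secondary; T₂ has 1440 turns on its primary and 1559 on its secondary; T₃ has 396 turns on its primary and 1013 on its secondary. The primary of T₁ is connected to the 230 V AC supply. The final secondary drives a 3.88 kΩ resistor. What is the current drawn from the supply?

Secondary of T₁: V = 230.00 × 765/271 = 649.26 V.
Secondary of T₂: V = 649.26 × 1559/1440 = 702.92 V.
Secondary of T₃: V = 702.92 × 1013/396 = 1798.1 V.
I_load = 1798.1/3880 = 0.46343 A, so P_out = 1798.1 × 0.46343 = 833.31 W.
All ideal ⇒ P_in = P_out, so I_supply = 833.31/230 = 3.62 A.

I_supply ≈ 3.62 A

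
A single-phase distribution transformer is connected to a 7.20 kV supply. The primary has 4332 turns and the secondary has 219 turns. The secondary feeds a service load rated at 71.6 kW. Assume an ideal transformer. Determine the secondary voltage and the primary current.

V_s ≈ 364 V, I_p ≈ 9.94 A

V_s = V_p × N_s/N_p = 7200 × 219/4332 = 363.99 V.
I_s = P/V_s = 71600/363.99 = 196.71 A.
I_p = I_s × N_s/N_p = 196.71 × 219/4332 = 9.94 A.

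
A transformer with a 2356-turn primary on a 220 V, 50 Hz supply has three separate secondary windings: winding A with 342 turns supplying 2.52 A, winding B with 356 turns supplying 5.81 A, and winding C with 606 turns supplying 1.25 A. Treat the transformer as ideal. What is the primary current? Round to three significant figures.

I_p ≈ 1.57 A

V_A = 220 × 342/2356 = 31.935 V; V_B = 220 × 356/2356 = 33.243 V; V_C = 220 × 606/2356 = 56.587 V.
P_out = V_A I_A + V_B I_B + V_C I_C = 31.935×2.52 + 33.243×5.81 + 56.587×1.25 = 80.477 + 193.14 + 70.734 = 344.35 W.
Ideal ⇒ P_in = P_out, so I_p = P_out/V_p = 344.35/220 = 1.57 A.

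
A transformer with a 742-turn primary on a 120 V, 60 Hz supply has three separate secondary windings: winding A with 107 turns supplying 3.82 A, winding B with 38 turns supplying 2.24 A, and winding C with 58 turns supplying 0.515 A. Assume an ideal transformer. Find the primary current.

V_A = 120 × 107/742 = 17.305 V; V_B = 120 × 38/742 = 6.1456 V; V_C = 120 × 58/742 = 9.3801 V.
P_out = V_A I_A + V_B I_B + V_C I_C = 17.305×3.82 + 6.1456×2.24 + 9.3801×0.515 = 66.104 + 13.766 + 4.8307 = 84.700 W.
Ideal ⇒ P_in = P_out, so I_p = P_out/V_p = 84.700/120 = 0.706 A.

I_p ≈ 0.706 A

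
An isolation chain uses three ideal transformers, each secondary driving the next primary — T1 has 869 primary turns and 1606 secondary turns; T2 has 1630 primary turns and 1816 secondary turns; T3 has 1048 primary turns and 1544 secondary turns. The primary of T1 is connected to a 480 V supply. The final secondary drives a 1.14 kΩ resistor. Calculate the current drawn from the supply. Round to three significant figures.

After T1: V = 480.00 × 1606/869 = 887.09 V.
After T2: V = 887.09 × 1816/1630 = 988.31 V.
After T3: V = 988.31 × 1544/1048 = 1456.1 V.
I_load = 1456.1/1140 = 1.2773 A, so P_out = 1456.1 × 1.2773 = 1859.8 W.
All ideal ⇒ P_in = P_out, so I_supply = 1859.8/480 = 3.87 A.

I_supply ≈ 3.87 A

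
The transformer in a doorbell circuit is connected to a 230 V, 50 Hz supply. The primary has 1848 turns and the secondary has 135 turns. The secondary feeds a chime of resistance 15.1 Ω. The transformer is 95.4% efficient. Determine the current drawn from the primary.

I_p ≈ 0.0852 A

V_s = 230 × 135/1848 = 16.802 V.
I_s = V_s/R = 16.802/15.1 = 1.1127 A.
P_out = V_s I_s = 16.802 × 1.1127 = 18.696 W.
P_in = P_out/η = 18.696/0.954 = 19.597 W.
I_p = P_in/V_p = 19.597/230 = 0.0852 A.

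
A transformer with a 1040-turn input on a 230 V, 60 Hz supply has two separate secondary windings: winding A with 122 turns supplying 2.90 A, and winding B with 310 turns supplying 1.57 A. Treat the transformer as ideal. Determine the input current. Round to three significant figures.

V_A = 230 × 122/1040 = 26.981 V; V_B = 230 × 310/1040 = 68.558 V.
P_out = V_A I_A + V_B I_B = 26.981×2.90 + 68.558×1.57 = 78.244 + 107.64 = 185.88 W.
Ideal ⇒ P_in = P_out, so I_in = P_out/V_in = 185.88/230 = 0.808 A.

I_in ≈ 0.808 A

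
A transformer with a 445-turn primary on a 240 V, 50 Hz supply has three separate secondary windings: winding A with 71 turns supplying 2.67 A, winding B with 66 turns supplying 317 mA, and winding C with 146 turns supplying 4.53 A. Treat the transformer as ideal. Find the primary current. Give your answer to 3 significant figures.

V_A = 240 × 71/445 = 38.292 V; V_B = 240 × 66/445 = 35.596 V; V_C = 240 × 146/445 = 78.742 V.
P_out = V_A I_A + V_B I_B + V_C I_C = 38.292×2.67 + 35.596×0.317 + 78.742×4.53 = 102.24 + 11.284 + 356.70 = 470.22 W.
Ideal ⇒ P_in = P_out, so I_p = P_out/V_p = 470.22/240 = 1.96 A.

I_p ≈ 1.96 A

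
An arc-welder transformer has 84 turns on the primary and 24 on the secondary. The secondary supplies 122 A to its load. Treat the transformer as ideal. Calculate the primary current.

I_p ≈ 34.9 A

For an ideal transformer I_p/I_s = N_s/N_p, so I_p = 122 × 24/84 = 34.9 A.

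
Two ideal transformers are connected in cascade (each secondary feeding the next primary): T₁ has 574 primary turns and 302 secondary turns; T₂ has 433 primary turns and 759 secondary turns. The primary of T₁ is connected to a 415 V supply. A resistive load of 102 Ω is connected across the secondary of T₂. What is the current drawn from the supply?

After T₁: V = 415.00 × 302/574 = 218.34 V.
After T₂: V = 218.34 × 759/433 = 382.73 V.
I_load = 382.73/102 = 3.7523 A, so P_out = 382.73 × 3.7523 = 1436.1 W.
All ideal ⇒ P_in = P_out, so I_supply = 1436.1/415 = 3.46 A.

I_supply ≈ 3.46 A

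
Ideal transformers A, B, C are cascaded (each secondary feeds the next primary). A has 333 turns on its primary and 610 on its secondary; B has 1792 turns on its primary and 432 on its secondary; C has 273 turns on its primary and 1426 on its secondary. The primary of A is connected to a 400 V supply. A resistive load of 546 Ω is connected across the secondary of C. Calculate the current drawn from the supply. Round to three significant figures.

After A: V = 400.00 × 610/333 = 732.73 V.
After B: V = 732.73 × 432/1792 = 176.64 V.
After C: V = 176.64 × 1426/273 = 922.67 V.
I_load = 922.67/546 = 1.6899 A, so P_out = 922.67 × 1.6899 = 1559.2 W.
All ideal ⇒ P_in = P_out, so I_supply = 1559.2/400 = 3.90 A.

I_supply ≈ 3.90 A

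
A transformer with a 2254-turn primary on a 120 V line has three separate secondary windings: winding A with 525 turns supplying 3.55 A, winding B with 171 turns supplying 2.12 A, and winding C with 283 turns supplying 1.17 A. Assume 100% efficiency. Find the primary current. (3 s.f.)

V_A = 120 × 525/2254 = 27.950 V; V_B = 120 × 171/2254 = 9.1038 V; V_C = 120 × 283/2254 = 15.067 V.
P_out = V_A I_A + V_B I_B + V_C I_C = 27.950×3.55 + 9.1038×2.12 + 15.067×1.17 = 99.224 + 19.300 + 17.628 = 136.15 W.
Ideal ⇒ P_in = P_out, so I_p = P_out/V_p = 136.15/120 = 1.13 A.

I_p ≈ 1.13 A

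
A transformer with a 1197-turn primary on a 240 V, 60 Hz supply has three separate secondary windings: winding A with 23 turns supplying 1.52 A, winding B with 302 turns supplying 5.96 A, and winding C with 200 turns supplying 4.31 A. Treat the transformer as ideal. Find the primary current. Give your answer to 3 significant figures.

I_p ≈ 2.25 A

V_A = 240 × 23/1197 = 4.6115 V; V_B = 240 × 302/1197 = 60.551 V; V_C = 240 × 200/1197 = 40.100 V.
P_out = V_A I_A + V_B I_B + V_C I_C = 4.6115×1.52 + 60.551×5.96 + 40.100×4.31 = 7.0095 + 360.89 + 172.83 = 540.73 W.
Ideal ⇒ P_in = P_out, so I_p = P_out/V_p = 540.73/240 = 2.25 A.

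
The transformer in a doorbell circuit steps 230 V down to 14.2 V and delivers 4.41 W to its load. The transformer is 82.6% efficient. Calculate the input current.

I_in ≈ 0.0232 A

P_in = P_out/η = 4.41/0.826 = 5.3390 W.
I_in = P_in/V_in = 5.3390/230 = 0.0232 A.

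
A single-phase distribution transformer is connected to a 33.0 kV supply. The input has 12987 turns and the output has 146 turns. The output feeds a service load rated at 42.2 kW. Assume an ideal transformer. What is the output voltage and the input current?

V_out = V_in × N_out/N_in = 33000 × 146/12987 = 370.99 V.
I_out = P/V_out = 42200/370.99 = 113.75 A.
I_in = I_out × N_out/N_in = 113.75 × 146/12987 = 1.28 A.

V_out ≈ 371 V, I_in ≈ 1.28 A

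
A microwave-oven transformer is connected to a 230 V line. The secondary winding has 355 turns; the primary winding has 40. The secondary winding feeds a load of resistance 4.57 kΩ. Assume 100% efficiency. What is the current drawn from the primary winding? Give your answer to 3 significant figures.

V_s = V_p × N_s/N_p = 230 × 355/40 = 2041.2 V.
I_s = V_s/R = 2041.2/4570 = 0.44666 A.
For an ideal transformer I_p N_p = I_s N_s, so I_p = 0.44666 × 355/40 = 3.96 A.

I_p ≈ 3.96 A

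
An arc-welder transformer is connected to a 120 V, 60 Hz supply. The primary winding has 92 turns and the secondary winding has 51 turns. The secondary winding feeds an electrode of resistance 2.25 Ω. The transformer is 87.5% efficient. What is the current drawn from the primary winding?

I_p ≈ 18.7 A

V_s = 120 × 51/92 = 66.522 V.
I_s = V_s/R = 66.522/2.25 = 29.565 A.
P_out = V_s I_s = 66.522 × 29.565 = 1966.7 W.
P_in = P_out/η = 1966.7/0.875 = 2247.7 W.
I_p = P_in/V_p = 2247.7/120 = 18.7 A.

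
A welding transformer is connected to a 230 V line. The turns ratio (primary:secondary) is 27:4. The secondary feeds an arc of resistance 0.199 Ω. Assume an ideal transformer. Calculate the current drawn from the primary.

I_p ≈ 25.4 A

V_s = V_p × N_s/N_p = 230 × 4/27 = 34.074 V.
I_s = V_s/R = 34.074/0.199 = 171.23 A.
For an ideal transformer I_p N_p = I_s N_s, so I_p = 171.23 × 4/27 = 25.4 A.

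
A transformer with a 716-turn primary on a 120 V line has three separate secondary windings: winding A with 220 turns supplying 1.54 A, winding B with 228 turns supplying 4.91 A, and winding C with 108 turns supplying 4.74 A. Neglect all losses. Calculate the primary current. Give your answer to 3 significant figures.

I_p ≈ 2.75 A

V_A = 120 × 220/716 = 36.872 V; V_B = 120 × 228/716 = 38.212 V; V_C = 120 × 108/716 = 18.101 V.
P_out = V_A I_A + V_B I_B + V_C I_C = 36.872×1.54 + 38.212×4.91 + 18.101×4.74 = 56.782 + 187.62 + 85.797 = 330.20 W.
Ideal ⇒ P_in = P_out, so I_p = P_out/V_p = 330.20/120 = 2.75 A.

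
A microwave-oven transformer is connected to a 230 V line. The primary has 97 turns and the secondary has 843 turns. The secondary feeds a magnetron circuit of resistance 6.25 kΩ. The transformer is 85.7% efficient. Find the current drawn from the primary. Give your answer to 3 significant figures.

V_s = 230 × 843/97 = 1998.9 V.
I_s = V_s/R = 1998.9/6250 = 0.31982 A.
P_out = V_s I_s = 1998.9 × 0.31982 = 639.27 W.
P_in = P_out/η = 639.27/0.857 = 745.94 W.
I_p = P_in/V_p = 745.94/230 = 3.24 A.

I_p ≈ 3.24 A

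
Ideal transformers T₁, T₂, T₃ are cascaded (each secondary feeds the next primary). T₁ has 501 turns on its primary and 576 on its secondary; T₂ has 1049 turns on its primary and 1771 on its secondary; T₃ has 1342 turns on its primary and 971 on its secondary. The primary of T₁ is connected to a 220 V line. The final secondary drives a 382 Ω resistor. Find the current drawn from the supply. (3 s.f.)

I_supply ≈ 1.14 A

After T₁: V = 220.00 × 576/501 = 252.93 V.
After T₂: V = 252.93 × 1771/1049 = 427.02 V.
After T₃: V = 427.02 × 971/1342 = 308.97 V.
I_load = 308.97/382 = 0.80882 A, so P_out = 308.97 × 0.80882 = 249.90 W.
All ideal ⇒ P_in = P_out, so I_supply = 249.90/220 = 1.14 A.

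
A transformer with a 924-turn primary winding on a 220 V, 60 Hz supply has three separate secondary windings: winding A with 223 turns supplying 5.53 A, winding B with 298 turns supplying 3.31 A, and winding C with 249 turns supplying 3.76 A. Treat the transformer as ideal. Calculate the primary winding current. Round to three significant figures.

I_p ≈ 3.42 A

V_A = 220 × 223/924 = 53.095 V; V_B = 220 × 298/924 = 70.952 V; V_C = 220 × 249/924 = 59.286 V.
P_out = V_A I_A + V_B I_B + V_C I_C = 53.095×5.53 + 70.952×3.31 + 59.286×3.76 = 293.62 + 234.85 + 222.91 = 751.38 W.
Ideal ⇒ P_in = P_out, so I_p = P_out/V_p = 751.38/220 = 3.42 A.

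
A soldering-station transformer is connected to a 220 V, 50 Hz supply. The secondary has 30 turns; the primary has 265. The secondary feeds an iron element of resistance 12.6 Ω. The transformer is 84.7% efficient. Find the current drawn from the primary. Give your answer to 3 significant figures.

I_p ≈ 0.264 A

V_s = 220 × 30/265 = 24.906 V.
I_s = V_s/R = 24.906/12.6 = 1.9766 A.
P_out = V_s I_s = 24.906 × 1.9766 = 49.230 W.
P_in = P_out/η = 49.230/0.847 = 58.122 W.
I_p = P_in/V_p = 58.122/220 = 0.264 A.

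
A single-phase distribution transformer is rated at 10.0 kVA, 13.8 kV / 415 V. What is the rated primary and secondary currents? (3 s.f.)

I_p = S/V_p = 10000/13800 = 0.725 A.
I_s = S/V_s = 10000/415 = 24.1 A.

I_p ≈ 0.725 A, I_s ≈ 24.1 A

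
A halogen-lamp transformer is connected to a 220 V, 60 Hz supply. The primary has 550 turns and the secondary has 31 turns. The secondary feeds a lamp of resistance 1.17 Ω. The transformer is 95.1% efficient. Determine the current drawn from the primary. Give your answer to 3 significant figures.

I_p ≈ 0.628 A

V_s = 220 × 31/550 = 12.400 V.
I_s = V_s/R = 12.400/1.17 = 10.598 A.
P_out = V_s I_s = 12.400 × 10.598 = 131.42 W.
P_in = P_out/η = 131.42/0.951 = 138.19 W.
I_p = P_in/V_p = 138.19/220 = 0.628 A.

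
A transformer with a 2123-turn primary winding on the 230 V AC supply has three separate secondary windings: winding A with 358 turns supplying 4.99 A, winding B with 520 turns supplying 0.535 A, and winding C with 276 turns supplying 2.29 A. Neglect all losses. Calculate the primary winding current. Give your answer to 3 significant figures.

I_p ≈ 1.27 A

V_A = 230 × 358/2123 = 38.785 V; V_B = 230 × 520/2123 = 56.335 V; V_C = 230 × 276/2123 = 29.901 V.
P_out = V_A I_A + V_B I_B + V_C I_C = 38.785×4.99 + 56.335×0.535 + 29.901×2.29 = 193.54 + 30.139 + 68.473 = 292.15 W.
Ideal ⇒ P_in = P_out, so I_p = P_out/V_p = 292.15/230 = 1.27 A.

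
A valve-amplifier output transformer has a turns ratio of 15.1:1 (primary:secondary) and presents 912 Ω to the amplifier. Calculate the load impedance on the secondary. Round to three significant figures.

Z_s = Z_p/(N_p/N_s)² = 912/15.1² = 4.00 Ω.

Z_s ≈ 4.00 Ω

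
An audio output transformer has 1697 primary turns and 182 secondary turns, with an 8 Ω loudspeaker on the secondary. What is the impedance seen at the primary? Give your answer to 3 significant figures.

Z_p = (N_p/N_s)² × Z_s = (1697/182)² × 8 = 696 Ω.

Z_p ≈ 696 Ω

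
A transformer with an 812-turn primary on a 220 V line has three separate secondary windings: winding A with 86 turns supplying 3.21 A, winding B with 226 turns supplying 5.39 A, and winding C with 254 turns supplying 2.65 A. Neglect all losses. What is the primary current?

I_p ≈ 2.67 A

V_A = 220 × 86/812 = 23.300 V; V_B = 220 × 226/812 = 61.232 V; V_C = 220 × 254/812 = 68.818 V.
P_out = V_A I_A + V_B I_B + V_C I_C = 23.300×3.21 + 61.232×5.39 + 68.818×2.65 = 74.795 + 330.04 + 182.37 = 587.20 W.
Ideal ⇒ P_in = P_out, so I_p = P_out/V_p = 587.20/220 = 2.67 A.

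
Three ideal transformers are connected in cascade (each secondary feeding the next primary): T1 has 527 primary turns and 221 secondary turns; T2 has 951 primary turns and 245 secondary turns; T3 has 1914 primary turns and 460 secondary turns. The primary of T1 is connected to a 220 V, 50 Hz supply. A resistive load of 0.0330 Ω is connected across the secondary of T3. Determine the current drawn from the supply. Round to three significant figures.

After T1: V = 220.00 × 221/527 = 92.258 V.
After T2: V = 92.258 × 245/951 = 23.768 V.
After T3: V = 23.768 × 460/1914 = 5.7122 V.
I_load = 5.7122/0.0330 = 173.10 A, so P_out = 5.7122 × 173.10 = 988.78 W.
All ideal ⇒ P_in = P_out, so I_supply = 988.78/220 = 4.49 A.

I_supply ≈ 4.49 A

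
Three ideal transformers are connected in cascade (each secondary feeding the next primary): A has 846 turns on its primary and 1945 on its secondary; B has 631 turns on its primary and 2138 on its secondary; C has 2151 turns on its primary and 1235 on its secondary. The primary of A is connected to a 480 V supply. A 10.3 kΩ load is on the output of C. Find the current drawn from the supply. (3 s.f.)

I_supply ≈ 0.932 A

After A: V = 480.00 × 1945/846 = 1103.5 V.
After B: V = 1103.5 × 2138/631 = 3739.1 V.
After C: V = 3739.1 × 1235/2151 = 2146.8 V.
I_load = 2146.8/10300 = 0.20843 A, so P_out = 2146.8 × 0.20843 = 447.46 W.
All ideal ⇒ P_in = P_out, so I_supply = 447.46/480 = 0.932 A.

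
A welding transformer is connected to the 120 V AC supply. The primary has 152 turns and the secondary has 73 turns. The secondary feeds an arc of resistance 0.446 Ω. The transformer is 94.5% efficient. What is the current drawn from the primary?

V_s = 120 × 73/152 = 57.632 V.
I_s = V_s/R = 57.632/0.446 = 129.22 A.
P_out = V_s I_s = 57.632 × 129.22 = 7447.1 W.
P_in = P_out/η = 7447.1/0.945 = 7880.5 W.
I_p = P_in/V_p = 7880.5/120 = 65.7 A.

I_p ≈ 65.7 A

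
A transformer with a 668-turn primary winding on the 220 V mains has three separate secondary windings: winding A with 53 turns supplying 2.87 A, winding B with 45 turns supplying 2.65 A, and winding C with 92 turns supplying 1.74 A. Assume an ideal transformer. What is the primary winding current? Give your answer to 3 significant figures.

I_p ≈ 0.646 A

V_A = 220 × 53/668 = 17.455 V; V_B = 220 × 45/668 = 14.820 V; V_C = 220 × 92/668 = 30.299 V.
P_out = V_A I_A + V_B I_B + V_C I_C = 17.455×2.87 + 14.820×2.65 + 30.299×1.74 = 50.096 + 39.274 + 52.721 = 142.09 W.
Ideal ⇒ P_in = P_out, so I_p = P_out/V_p = 142.09/220 = 0.646 A.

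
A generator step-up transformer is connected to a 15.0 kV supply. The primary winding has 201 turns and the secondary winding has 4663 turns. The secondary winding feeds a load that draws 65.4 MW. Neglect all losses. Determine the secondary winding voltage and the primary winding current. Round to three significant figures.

V_s ≈ 348000 V, I_p ≈ 4360 A

V_s = V_p × N_s/N_p = 15000 × 4663/201 = 347990 V.
I_s = P/V_s = 6.54×10^7/347990 = 187.94 A.
I_p = I_s × N_s/N_p = 187.94 × 4663/201 = 4360 A.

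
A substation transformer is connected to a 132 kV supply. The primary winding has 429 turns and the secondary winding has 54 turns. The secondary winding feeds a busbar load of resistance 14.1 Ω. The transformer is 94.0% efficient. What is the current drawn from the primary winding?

I_p ≈ 158 A

V_s = 132000 × 54/429 = 16615 V.
I_s = V_s/R = 16615/14.1 = 1178.4 A.
P_out = V_s I_s = 16615 × 1178.4 = 1.9580×10^7 W.
P_in = P_out/η = 1.9580×10^7/0.940 = 2.0829×10^7 W.
I_p = P_in/V_p = 2.0829×10^7/132000 = 158 A.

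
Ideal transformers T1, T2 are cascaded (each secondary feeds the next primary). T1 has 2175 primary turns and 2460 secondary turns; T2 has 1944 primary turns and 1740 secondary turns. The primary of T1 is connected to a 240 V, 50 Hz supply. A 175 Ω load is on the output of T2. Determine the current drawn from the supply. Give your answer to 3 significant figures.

I_supply ≈ 1.41 A

Secondary of T1: V = 240.00 × 2460/2175 = 271.45 V.
Secondary of T2: V = 271.45 × 1740/1944 = 242.96 V.
I_load = 242.96/175 = 1.3884 A, so P_out = 242.96 × 1.3884 = 337.32 W.
All ideal ⇒ P_in = P_out, so I_supply = 337.32/240 = 1.41 A.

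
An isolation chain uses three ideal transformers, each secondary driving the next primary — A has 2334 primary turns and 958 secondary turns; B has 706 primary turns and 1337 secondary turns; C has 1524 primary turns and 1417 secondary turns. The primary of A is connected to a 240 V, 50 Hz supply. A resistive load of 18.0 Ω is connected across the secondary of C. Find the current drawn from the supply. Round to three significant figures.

Secondary of A: V = 240.00 × 958/2334 = 98.509 V.
Secondary of B: V = 98.509 × 1337/706 = 186.55 V.
Secondary of C: V = 186.55 × 1417/1524 = 173.46 V.
I_load = 173.46/18.0 = 9.6364 A, so P_out = 173.46 × 9.6364 = 1671.5 W.
All ideal ⇒ P_in = P_out, so I_supply = 1671.5/240 = 6.96 A.

I_supply ≈ 6.96 A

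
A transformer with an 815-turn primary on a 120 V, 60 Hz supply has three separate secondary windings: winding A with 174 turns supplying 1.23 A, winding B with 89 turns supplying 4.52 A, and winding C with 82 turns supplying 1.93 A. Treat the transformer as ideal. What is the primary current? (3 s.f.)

V_A = 120 × 174/815 = 25.620 V; V_B = 120 × 89/815 = 13.104 V; V_C = 120 × 82/815 = 12.074 V.
P_out = V_A I_A + V_B I_B + V_C I_C = 25.620×1.23 + 13.104×4.52 + 12.074×1.93 = 31.512 + 59.231 + 23.302 = 114.05 W.
Ideal ⇒ P_in = P_out, so I_p = P_out/V_p = 114.05/120 = 0.950 A.

I_p ≈ 0.950 A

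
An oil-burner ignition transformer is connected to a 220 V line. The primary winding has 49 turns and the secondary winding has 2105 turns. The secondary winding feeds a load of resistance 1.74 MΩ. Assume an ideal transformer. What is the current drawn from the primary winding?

V_s = V_p × N_s/N_p = 220 × 2105/49 = 9451.0 V.
I_s = V_s/R = 9451.0/(1.74×10^6) = 0.0054316 A.
For an ideal transformer I_p N_p = I_s N_s, so I_p = 0.0054316 × 2105/49 = 0.233 A.

I_p ≈ 0.233 A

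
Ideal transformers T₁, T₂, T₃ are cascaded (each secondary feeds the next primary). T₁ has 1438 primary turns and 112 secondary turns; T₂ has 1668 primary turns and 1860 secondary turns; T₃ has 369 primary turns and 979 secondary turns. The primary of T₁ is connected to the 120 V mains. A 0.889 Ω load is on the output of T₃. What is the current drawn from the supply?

Secondary of T₁: V = 120.00 × 112/1438 = 9.3463 V.
Secondary of T₂: V = 9.3463 × 1860/1668 = 10.422 V.
Secondary of T₃: V = 10.422 × 979/369 = 27.651 V.
I_load = 27.651/0.889 = 31.104 A, so P_out = 27.651 × 31.104 = 860.05 W.
All ideal ⇒ P_in = P_out, so I_supply = 860.05/120 = 7.17 A.

I_supply ≈ 7.17 A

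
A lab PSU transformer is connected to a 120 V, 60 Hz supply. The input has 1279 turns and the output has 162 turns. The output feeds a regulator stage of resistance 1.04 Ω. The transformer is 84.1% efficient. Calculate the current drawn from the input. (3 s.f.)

V_out = 120 × 162/1279 = 15.199 V.
I_out = V_out/R = 15.199/1.04 = 14.615 A.
P_out = V_out I_out = 15.199 × 14.615 = 222.14 W.
P_in = P_out/η = 222.14/0.841 = 264.13 W.
I_in = P_in/V_in = 264.13/120 = 2.20 A.

I_in ≈ 2.20 A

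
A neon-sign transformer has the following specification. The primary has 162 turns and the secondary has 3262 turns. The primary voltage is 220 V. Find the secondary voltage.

V_s ≈ 4430 V

V_s/V_p = N_s/N_p, so V_s = 220 × 3262/162 = 4430 V.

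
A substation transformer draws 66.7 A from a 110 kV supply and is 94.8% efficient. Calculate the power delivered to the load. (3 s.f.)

P_out ≈ 6.96×10^6 W

P_in = V_in I_in = 110000 × 66.7 = 7.3370×10^6 W.
P_out = η P_in = 0.948 × 7.3370×10^6 = 6.96×10^6 W.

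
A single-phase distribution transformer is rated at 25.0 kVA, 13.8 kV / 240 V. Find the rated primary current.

I_p ≈ 1.81 A

I_p = S/V_p = 25000/13800 = 1.81 A.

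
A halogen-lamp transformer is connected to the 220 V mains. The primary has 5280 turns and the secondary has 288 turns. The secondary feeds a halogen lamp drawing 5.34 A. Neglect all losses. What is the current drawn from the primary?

For an ideal transformer I_p N_p = I_s N_s, so I_p = 5.34 × 288/5280 = 0.291 A.

I_p ≈ 0.291 A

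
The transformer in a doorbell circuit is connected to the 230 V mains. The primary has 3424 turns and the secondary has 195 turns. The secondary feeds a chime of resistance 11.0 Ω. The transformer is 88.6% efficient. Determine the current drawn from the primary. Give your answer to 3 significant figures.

I_p ≈ 0.0765 A

V_s = 230 × 195/3424 = 13.099 V.
I_s = V_s/R = 13.099/11.0 = 1.1908 A.
P_out = V_s I_s = 13.099 × 1.1908 = 15.598 W.
P_in = P_out/η = 15.598/0.886 = 17.605 W.
I_p = P_in/V_p = 17.605/230 = 0.0765 A.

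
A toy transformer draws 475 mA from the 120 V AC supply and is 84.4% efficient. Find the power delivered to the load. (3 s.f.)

P_out ≈ 48.1 W

P_in = V_in I_in = 120 × 0.475 = 57.000 W.
P_out = η P_in = 0.844 × 57.000 = 48.1 W.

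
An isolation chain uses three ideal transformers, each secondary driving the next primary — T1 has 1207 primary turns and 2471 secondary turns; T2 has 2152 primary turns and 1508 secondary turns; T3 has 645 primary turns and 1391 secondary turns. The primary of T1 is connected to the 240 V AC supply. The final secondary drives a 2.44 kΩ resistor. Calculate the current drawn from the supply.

Secondary of T1: V = 240.00 × 2471/1207 = 491.33 V.
Secondary of T2: V = 491.33 × 1508/2152 = 344.30 V.
Secondary of T3: V = 344.30 × 1391/645 = 742.51 V.
I_load = 742.51/2440 = 0.30431 A, so P_out = 742.51 × 0.30431 = 225.95 W.
All ideal ⇒ P_in = P_out, so I_supply = 225.95/240 = 0.941 A.

I_supply ≈ 0.941 A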